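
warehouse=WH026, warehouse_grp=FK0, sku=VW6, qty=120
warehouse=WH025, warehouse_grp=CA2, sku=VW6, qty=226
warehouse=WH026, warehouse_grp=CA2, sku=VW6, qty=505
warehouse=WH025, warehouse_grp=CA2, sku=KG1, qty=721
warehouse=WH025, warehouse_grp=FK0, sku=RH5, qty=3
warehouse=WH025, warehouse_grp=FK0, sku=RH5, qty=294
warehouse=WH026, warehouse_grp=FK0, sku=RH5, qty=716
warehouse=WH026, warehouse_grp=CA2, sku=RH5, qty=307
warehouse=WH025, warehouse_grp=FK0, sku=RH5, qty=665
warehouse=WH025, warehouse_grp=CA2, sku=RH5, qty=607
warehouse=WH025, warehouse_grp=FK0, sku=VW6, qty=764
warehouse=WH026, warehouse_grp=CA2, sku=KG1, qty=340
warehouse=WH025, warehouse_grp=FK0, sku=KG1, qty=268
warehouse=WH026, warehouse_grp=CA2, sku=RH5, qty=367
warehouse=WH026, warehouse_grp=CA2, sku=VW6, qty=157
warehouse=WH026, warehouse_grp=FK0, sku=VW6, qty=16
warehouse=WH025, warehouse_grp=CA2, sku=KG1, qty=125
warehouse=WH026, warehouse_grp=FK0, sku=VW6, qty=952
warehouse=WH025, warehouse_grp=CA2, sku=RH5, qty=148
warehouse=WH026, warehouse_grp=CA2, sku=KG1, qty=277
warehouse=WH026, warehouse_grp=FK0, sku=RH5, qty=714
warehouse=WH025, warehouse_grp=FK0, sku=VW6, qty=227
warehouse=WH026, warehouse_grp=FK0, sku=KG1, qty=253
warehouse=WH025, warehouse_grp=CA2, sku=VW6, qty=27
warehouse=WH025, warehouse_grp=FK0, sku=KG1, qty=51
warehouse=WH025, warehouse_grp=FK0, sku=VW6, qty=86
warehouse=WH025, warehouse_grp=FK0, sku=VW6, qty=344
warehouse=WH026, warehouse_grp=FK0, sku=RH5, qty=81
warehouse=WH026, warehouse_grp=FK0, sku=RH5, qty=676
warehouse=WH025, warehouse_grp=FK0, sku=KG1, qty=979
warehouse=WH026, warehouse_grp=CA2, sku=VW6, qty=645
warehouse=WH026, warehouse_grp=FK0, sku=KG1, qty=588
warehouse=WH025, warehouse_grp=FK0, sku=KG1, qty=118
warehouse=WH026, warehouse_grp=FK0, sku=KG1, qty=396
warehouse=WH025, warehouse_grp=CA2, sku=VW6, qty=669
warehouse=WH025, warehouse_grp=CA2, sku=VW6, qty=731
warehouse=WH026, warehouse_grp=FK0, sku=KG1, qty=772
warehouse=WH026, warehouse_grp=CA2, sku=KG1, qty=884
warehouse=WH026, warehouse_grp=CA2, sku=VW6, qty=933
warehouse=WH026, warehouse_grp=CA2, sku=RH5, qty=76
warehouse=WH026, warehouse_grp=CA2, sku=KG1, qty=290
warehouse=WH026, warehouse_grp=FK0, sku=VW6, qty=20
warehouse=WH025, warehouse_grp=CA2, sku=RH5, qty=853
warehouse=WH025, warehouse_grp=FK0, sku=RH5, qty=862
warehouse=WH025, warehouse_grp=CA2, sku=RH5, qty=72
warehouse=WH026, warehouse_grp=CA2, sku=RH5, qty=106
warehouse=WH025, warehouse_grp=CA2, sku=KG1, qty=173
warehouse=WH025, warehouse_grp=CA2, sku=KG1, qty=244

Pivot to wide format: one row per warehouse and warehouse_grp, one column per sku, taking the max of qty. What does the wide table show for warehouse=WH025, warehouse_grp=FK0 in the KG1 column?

Rows with warehouse=WH025, warehouse_grp=FK0 and sku=KG1: qty values are 268, 51, 979, 118.
max(268, 51, 979, 118) = 979.

979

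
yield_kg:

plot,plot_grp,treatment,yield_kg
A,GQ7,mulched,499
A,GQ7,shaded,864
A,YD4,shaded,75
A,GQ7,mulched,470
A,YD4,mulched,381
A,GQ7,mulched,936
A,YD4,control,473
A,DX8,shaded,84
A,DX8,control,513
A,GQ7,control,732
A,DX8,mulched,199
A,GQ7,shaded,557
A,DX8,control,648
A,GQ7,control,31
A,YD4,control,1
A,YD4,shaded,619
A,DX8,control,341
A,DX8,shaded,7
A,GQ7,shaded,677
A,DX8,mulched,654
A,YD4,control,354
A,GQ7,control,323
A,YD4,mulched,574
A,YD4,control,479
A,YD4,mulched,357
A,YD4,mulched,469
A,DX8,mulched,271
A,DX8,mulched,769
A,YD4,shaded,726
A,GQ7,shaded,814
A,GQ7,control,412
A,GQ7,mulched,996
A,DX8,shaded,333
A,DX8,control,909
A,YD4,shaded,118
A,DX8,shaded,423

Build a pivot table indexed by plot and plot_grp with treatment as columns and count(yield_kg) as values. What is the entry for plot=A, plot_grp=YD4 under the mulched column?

Rows with plot=A, plot_grp=YD4 and treatment=mulched: yield_kg values are 381, 574, 357, 469.
4 rows match — count = 4.

4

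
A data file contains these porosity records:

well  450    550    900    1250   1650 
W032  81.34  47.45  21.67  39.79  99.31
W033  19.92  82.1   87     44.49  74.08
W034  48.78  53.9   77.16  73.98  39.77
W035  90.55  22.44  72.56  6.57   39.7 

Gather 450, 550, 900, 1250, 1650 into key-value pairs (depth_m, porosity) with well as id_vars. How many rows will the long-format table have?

4 well values × 5 melted columns = 20 rows.

20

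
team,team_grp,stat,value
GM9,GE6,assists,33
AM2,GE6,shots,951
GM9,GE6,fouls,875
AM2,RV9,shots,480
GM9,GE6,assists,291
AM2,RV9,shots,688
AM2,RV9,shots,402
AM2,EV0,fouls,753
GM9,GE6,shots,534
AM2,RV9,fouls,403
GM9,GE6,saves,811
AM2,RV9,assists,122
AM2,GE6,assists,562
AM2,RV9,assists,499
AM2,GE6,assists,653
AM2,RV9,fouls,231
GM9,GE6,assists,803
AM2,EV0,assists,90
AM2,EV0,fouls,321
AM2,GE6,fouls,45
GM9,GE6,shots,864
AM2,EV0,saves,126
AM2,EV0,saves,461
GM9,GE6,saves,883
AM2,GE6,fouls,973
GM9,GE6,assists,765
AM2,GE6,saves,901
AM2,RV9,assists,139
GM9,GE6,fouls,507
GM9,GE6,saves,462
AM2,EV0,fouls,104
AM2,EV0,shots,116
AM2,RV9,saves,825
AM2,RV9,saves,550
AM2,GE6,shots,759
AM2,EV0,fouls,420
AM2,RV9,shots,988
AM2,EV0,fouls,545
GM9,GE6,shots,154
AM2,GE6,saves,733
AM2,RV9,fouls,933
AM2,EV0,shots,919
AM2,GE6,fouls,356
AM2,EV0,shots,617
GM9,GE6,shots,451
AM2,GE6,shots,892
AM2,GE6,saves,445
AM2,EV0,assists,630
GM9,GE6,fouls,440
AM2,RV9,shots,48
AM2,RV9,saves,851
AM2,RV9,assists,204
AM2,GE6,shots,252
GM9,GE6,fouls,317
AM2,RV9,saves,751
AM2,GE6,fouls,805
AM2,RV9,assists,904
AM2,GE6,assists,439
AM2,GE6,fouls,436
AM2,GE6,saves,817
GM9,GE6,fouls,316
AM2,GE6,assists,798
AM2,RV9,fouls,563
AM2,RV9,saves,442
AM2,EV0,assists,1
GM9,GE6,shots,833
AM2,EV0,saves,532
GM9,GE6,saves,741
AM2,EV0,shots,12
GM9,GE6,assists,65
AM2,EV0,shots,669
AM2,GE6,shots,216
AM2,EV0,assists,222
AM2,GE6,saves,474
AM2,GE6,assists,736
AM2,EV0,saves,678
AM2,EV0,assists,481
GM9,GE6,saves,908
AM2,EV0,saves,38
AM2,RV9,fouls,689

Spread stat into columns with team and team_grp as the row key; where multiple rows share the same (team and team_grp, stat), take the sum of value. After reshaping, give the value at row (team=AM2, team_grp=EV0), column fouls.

Rows with team=AM2, team_grp=EV0 and stat=fouls: value values are 753, 321, 104, 420, 545.
753 + 321 + 104 + 420 + 545 = 2143.

2143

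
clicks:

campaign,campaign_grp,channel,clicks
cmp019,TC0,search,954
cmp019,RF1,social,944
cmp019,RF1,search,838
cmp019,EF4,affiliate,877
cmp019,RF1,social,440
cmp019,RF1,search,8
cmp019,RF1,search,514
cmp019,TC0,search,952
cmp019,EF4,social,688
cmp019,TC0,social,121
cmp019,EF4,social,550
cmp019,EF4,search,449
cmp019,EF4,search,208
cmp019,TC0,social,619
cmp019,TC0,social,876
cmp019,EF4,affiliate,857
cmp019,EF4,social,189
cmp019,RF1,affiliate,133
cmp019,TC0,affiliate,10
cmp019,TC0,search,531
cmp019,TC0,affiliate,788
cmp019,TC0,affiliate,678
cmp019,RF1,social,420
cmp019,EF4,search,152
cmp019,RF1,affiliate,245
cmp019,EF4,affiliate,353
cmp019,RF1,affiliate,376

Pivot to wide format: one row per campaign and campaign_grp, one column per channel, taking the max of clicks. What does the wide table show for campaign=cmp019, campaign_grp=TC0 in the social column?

876

Rows with campaign=cmp019, campaign_grp=TC0 and channel=social: clicks values are 121, 619, 876.
max(121, 619, 876) = 876.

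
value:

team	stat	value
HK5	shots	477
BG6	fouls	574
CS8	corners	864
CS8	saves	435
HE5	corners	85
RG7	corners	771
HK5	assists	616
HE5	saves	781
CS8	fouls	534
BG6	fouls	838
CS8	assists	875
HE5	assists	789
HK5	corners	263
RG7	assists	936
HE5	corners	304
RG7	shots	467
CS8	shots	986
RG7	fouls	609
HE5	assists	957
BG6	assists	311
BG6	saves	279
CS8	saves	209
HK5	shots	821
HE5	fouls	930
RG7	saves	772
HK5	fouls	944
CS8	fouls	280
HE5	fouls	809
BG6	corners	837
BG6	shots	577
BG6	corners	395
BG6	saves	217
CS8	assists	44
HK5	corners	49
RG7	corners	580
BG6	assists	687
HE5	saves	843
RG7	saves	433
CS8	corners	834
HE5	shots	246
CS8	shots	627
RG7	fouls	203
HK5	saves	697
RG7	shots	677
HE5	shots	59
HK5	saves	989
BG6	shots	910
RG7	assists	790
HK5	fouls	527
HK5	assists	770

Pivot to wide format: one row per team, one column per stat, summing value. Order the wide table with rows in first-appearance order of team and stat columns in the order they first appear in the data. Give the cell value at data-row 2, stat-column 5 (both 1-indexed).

998

With rows in first-appearance order of team, row 2 is team=BG6. stat columns in first-appearance order: shots, fouls, corners, saves, assists; column 5 is assists.
Long rows with team=BG6, stat=assists: 311 + 687 = 998.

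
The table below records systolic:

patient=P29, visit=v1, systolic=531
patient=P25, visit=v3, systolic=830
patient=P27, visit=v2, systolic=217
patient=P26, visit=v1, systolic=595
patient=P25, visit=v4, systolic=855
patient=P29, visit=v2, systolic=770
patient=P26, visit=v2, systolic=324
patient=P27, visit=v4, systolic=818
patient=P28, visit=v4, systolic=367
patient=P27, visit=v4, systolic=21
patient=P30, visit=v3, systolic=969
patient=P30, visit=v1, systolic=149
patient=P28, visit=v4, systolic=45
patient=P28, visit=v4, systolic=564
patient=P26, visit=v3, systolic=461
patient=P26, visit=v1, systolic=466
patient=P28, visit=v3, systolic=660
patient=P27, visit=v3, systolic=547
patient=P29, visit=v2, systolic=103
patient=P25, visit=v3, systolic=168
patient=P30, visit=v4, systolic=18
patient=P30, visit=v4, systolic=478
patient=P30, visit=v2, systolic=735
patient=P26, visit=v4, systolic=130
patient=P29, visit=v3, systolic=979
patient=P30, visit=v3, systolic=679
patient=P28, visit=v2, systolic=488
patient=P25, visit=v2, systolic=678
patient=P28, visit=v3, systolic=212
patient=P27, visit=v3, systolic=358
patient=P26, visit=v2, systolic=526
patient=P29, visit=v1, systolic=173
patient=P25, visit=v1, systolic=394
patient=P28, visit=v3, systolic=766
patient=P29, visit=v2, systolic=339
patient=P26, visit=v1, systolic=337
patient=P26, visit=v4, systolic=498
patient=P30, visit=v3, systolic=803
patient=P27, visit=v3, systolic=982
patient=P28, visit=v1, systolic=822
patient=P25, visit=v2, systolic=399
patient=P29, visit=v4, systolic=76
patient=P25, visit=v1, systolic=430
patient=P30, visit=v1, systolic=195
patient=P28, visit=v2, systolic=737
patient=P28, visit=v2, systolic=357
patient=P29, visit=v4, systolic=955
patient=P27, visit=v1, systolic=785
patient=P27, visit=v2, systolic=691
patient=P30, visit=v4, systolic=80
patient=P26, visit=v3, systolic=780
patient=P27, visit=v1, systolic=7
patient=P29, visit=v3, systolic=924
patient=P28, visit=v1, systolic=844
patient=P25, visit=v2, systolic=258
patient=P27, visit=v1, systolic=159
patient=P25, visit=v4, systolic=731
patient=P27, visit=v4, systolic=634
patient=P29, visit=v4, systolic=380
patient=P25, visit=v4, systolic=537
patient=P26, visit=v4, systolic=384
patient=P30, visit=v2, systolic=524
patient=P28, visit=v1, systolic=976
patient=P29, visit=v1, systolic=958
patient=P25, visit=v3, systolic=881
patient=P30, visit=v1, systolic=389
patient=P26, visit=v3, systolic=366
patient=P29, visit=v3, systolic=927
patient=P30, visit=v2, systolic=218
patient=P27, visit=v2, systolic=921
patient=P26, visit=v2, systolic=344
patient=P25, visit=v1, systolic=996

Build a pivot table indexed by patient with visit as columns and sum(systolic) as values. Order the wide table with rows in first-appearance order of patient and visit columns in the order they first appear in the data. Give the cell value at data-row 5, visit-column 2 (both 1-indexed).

With rows in first-appearance order of patient, row 5 is patient=P28. visit columns in first-appearance order: v1, v3, v2, v4; column 2 is v3.
Long rows with patient=P28, visit=v3: 660 + 212 + 766 = 1638.

1638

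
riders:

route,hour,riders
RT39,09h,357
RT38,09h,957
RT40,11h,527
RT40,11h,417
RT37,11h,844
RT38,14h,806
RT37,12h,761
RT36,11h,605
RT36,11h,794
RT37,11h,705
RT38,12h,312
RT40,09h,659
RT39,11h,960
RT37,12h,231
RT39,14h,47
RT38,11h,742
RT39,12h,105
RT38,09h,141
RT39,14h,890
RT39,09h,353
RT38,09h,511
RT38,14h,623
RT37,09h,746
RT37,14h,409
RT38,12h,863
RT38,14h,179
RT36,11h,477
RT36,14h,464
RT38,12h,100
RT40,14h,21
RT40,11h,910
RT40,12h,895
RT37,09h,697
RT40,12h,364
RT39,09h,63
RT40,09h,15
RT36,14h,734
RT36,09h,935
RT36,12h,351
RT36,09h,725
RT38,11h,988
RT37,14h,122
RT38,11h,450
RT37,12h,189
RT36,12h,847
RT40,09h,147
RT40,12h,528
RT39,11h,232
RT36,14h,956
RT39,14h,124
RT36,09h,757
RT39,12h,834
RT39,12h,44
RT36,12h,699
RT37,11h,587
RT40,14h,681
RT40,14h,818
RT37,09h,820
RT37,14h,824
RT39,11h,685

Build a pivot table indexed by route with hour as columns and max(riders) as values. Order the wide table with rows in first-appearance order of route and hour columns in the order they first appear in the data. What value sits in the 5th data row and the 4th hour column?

847

With rows in first-appearance order of route, row 5 is route=RT36. hour columns in first-appearance order: 09h, 11h, 14h, 12h; column 4 is 12h.
Long rows with route=RT36, hour=12h: max(351, 847, 699) = 847.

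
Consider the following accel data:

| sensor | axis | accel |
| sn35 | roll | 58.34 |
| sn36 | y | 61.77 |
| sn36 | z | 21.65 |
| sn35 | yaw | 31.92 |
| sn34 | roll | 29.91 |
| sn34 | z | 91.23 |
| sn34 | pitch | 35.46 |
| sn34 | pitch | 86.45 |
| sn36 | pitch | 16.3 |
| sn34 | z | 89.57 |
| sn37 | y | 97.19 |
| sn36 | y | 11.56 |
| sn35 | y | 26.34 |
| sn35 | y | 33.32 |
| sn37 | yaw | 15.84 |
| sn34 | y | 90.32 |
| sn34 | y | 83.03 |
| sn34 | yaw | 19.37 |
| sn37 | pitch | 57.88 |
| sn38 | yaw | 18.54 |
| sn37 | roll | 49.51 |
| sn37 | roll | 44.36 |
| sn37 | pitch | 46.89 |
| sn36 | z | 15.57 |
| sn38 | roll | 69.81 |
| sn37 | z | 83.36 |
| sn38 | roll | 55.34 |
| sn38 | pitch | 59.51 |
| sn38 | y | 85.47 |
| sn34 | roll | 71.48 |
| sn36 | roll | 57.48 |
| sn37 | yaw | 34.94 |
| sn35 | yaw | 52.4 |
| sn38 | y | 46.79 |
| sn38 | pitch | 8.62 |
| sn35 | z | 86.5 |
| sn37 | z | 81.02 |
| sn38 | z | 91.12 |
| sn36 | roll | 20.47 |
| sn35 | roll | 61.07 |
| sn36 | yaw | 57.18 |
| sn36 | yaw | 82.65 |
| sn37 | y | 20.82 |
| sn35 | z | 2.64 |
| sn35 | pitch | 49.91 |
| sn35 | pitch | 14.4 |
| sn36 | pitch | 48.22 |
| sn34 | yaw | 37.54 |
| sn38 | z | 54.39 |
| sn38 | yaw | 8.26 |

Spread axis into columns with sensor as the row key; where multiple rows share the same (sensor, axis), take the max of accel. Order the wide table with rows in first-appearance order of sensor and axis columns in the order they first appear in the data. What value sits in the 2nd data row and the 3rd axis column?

With rows in first-appearance order of sensor, row 2 is sensor=sn36. axis columns in first-appearance order: roll, y, z, yaw, pitch; column 3 is z.
Long rows with sensor=sn36, axis=z: max(21.65, 15.57) = 21.65.

21.65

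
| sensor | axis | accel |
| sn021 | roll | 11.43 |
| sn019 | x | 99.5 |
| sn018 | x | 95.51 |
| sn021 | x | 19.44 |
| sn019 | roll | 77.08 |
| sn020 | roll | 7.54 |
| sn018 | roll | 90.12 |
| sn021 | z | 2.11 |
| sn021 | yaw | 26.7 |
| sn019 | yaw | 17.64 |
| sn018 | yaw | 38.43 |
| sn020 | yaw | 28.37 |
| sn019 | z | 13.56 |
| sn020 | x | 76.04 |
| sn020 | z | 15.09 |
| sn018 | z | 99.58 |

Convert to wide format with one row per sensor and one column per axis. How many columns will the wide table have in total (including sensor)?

1 column for sensor plus 4 distinct axis values → 5 columns.

5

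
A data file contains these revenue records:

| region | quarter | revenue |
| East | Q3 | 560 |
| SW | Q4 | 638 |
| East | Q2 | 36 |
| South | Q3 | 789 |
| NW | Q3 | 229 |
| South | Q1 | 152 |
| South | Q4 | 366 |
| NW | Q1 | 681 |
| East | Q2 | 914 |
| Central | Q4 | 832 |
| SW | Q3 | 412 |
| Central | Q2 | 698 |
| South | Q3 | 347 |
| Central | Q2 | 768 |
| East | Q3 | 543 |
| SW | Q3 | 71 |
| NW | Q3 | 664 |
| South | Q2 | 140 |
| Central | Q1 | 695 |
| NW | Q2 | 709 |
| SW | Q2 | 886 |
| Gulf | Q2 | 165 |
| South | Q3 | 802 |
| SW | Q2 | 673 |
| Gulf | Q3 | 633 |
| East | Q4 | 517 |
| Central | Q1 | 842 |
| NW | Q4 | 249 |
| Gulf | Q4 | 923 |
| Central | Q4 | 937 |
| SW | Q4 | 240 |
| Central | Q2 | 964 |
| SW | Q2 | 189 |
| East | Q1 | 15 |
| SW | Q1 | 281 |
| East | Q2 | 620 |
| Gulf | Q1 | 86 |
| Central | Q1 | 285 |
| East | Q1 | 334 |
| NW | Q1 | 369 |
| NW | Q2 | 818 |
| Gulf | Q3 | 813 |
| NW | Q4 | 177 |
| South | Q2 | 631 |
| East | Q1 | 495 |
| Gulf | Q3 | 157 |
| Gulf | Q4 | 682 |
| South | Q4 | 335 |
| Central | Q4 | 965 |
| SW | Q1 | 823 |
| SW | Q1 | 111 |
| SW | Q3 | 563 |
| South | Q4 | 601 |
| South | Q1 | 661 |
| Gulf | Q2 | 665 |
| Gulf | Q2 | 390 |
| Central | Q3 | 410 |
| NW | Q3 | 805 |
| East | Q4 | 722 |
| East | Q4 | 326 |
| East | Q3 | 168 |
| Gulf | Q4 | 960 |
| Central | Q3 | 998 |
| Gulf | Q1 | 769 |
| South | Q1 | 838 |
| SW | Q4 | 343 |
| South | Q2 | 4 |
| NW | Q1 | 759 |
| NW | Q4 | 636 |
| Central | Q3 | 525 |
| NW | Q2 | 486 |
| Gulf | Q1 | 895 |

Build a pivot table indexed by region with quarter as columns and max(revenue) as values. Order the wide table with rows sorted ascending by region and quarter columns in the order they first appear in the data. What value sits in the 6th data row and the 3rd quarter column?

With rows sorted ascending by region, row 6 is region=South. quarter columns in first-appearance order: Q3, Q4, Q2, Q1; column 3 is Q2.
Long rows with region=South, quarter=Q2: max(140, 631, 4) = 631.

631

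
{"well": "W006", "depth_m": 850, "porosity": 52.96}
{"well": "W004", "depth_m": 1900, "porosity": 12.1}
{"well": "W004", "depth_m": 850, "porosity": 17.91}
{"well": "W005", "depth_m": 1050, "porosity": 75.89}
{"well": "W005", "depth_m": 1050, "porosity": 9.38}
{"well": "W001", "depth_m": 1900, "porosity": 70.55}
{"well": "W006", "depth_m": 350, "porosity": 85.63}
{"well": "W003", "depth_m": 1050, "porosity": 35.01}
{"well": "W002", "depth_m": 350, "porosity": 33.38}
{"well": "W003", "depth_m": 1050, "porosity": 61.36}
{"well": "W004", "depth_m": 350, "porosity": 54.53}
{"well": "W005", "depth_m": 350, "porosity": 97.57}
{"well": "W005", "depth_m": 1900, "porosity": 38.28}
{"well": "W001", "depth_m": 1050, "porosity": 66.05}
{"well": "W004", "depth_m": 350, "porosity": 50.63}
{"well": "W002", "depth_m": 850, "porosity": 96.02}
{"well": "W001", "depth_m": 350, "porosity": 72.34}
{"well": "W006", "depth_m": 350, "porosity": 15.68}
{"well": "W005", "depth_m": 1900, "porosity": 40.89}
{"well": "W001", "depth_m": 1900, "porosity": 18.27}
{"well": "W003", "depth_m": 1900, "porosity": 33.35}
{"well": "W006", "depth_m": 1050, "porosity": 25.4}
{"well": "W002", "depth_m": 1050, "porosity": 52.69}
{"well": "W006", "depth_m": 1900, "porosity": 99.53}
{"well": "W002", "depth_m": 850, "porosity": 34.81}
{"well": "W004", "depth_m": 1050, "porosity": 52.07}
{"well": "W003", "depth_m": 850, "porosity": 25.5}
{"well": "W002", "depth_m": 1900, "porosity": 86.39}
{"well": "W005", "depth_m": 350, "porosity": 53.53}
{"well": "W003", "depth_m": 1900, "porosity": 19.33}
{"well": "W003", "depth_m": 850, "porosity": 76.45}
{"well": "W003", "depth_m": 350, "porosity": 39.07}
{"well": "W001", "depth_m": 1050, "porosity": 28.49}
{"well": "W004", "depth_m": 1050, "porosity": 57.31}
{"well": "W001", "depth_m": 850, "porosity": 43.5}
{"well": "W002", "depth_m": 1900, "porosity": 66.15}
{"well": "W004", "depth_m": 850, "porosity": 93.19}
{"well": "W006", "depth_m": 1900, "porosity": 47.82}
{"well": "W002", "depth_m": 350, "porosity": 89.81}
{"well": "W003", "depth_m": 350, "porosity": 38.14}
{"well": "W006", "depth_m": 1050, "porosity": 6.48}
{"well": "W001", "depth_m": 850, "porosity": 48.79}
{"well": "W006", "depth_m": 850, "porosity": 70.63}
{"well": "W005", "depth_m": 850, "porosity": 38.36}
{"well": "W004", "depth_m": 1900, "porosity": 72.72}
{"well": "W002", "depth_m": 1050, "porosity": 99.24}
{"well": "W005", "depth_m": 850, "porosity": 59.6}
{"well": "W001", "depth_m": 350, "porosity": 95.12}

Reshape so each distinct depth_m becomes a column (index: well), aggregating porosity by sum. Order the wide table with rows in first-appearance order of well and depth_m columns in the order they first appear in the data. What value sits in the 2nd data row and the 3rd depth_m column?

109.38

With rows in first-appearance order of well, row 2 is well=W004. depth_m columns in first-appearance order: 850, 1900, 1050, 350; column 3 is 1050.
Long rows with well=W004, depth_m=1050: 52.07 + 57.31 = 109.38.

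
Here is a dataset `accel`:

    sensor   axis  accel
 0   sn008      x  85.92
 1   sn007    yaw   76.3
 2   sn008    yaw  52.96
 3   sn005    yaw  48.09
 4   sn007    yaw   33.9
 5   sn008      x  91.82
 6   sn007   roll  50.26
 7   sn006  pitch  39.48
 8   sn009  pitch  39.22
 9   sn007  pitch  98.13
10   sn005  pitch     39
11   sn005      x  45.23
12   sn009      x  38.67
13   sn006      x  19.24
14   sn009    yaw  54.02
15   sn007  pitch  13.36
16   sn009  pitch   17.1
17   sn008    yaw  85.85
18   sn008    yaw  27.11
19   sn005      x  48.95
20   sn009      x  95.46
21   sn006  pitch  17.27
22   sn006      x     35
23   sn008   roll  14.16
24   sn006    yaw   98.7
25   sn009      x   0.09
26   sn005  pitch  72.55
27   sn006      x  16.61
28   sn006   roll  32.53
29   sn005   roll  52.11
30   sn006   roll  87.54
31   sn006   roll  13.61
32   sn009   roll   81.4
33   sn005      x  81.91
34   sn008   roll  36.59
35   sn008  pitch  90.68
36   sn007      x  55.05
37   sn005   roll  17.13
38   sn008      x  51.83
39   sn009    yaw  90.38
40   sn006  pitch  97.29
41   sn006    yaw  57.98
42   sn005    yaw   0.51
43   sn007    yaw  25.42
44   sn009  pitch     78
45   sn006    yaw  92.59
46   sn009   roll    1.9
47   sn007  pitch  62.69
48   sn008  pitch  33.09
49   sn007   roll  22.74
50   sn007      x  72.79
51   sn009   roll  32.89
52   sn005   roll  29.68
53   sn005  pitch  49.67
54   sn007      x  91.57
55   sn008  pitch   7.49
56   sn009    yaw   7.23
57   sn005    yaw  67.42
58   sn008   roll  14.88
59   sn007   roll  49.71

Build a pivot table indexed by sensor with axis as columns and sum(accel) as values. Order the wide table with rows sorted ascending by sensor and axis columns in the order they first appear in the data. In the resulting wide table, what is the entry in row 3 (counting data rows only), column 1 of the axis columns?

219.41

With rows sorted ascending by sensor, row 3 is sensor=sn007. axis columns in first-appearance order: x, yaw, roll, pitch; column 1 is x.
Long rows with sensor=sn007, axis=x: 55.05 + 72.79 + 91.57 = 219.41.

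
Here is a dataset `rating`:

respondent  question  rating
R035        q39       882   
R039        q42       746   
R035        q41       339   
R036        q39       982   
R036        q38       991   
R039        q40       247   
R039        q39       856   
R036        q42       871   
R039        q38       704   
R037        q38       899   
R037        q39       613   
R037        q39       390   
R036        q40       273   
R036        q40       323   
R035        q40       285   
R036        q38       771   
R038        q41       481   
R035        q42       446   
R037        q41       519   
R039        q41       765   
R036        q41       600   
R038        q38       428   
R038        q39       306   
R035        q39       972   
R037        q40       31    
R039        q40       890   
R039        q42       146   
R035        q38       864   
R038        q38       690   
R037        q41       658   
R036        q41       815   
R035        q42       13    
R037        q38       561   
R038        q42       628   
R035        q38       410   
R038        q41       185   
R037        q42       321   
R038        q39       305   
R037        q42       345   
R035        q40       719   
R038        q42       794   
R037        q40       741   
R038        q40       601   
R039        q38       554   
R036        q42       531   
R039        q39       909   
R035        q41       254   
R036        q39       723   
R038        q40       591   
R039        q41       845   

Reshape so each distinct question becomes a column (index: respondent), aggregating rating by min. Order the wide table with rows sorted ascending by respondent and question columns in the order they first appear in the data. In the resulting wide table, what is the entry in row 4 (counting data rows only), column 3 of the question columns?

185

With rows sorted ascending by respondent, row 4 is respondent=R038. question columns in first-appearance order: q39, q42, q41, q38, q40; column 3 is q41.
Long rows with respondent=R038, question=q41: min(481, 185) = 185.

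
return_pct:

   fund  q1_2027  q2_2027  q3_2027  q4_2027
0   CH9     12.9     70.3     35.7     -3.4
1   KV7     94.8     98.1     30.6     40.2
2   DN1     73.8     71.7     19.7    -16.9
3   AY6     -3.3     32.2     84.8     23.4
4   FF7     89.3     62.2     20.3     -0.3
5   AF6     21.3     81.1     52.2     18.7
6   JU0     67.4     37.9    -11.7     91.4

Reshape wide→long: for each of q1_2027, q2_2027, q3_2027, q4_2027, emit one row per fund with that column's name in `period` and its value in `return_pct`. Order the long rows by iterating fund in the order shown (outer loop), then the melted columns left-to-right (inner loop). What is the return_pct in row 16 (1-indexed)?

28 rows total (7 × 4). Row 16: index ⌊(16-1)/4⌋ = 3 into fund → AY6; (16-1) mod 4 = 3 into the melted columns → q4_2027.
So row 16 is (AY6, q4_2027, 23.4); return_pct = 23.4.

23.4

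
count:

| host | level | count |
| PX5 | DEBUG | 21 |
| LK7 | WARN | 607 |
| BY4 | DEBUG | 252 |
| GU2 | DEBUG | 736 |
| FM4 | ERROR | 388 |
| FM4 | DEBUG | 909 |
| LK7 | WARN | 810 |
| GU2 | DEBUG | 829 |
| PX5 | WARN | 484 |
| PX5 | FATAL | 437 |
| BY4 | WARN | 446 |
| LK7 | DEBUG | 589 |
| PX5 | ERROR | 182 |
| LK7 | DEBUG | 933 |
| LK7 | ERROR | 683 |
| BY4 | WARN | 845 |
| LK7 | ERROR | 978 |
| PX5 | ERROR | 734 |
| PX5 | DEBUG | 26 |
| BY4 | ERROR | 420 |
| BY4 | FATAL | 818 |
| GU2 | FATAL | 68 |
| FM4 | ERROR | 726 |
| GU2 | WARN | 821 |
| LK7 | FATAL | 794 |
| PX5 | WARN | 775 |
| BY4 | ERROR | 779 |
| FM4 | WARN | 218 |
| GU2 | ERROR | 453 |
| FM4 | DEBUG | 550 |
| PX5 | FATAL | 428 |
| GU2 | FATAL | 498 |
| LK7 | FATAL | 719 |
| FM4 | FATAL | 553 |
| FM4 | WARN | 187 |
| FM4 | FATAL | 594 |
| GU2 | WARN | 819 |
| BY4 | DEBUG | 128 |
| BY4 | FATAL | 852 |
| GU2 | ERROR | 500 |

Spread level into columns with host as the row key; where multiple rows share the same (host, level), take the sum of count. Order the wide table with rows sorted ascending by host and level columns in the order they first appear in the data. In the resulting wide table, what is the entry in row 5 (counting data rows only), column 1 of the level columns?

With rows sorted ascending by host, row 5 is host=PX5. level columns in first-appearance order: DEBUG, WARN, ERROR, FATAL; column 1 is DEBUG.
Long rows with host=PX5, level=DEBUG: 21 + 26 = 47.

47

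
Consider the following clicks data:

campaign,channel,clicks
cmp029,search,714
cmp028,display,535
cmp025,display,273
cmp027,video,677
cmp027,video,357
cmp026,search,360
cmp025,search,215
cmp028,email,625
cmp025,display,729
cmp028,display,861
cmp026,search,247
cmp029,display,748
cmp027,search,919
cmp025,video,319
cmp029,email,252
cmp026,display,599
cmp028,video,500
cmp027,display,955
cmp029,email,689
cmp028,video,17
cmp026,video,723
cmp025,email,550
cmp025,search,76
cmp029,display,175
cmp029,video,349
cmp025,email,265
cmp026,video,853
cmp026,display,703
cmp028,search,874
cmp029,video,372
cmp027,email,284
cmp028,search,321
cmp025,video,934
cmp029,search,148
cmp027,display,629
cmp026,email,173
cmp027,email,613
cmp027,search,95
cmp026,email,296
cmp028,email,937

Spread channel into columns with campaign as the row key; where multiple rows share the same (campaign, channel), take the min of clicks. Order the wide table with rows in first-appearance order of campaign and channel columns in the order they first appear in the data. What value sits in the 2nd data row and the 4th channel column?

With rows in first-appearance order of campaign, row 2 is campaign=cmp028. channel columns in first-appearance order: search, display, video, email; column 4 is email.
Long rows with campaign=cmp028, channel=email: min(625, 937) = 625.

625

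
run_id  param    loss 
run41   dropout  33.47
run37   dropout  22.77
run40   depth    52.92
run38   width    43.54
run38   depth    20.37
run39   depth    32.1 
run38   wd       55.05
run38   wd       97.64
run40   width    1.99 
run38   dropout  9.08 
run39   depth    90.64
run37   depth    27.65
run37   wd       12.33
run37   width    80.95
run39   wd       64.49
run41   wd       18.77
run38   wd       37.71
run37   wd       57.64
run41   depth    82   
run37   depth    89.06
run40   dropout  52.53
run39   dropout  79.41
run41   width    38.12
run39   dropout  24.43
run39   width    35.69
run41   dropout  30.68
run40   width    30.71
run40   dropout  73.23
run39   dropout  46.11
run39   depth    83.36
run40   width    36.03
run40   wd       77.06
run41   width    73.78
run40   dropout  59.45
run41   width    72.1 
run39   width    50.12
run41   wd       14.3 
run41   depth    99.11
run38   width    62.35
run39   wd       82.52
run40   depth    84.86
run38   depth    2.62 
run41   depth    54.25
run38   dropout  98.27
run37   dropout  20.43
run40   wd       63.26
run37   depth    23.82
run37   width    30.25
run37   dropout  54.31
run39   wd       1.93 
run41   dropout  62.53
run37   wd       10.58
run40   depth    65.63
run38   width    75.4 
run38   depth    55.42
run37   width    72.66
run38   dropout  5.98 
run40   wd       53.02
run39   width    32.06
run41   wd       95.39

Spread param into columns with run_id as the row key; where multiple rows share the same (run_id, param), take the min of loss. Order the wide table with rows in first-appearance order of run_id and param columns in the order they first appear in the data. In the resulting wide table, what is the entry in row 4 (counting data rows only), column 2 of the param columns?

2.62

With rows in first-appearance order of run_id, row 4 is run_id=run38. param columns in first-appearance order: dropout, depth, width, wd; column 2 is depth.
Long rows with run_id=run38, param=depth: min(20.37, 2.62, 55.42) = 2.62.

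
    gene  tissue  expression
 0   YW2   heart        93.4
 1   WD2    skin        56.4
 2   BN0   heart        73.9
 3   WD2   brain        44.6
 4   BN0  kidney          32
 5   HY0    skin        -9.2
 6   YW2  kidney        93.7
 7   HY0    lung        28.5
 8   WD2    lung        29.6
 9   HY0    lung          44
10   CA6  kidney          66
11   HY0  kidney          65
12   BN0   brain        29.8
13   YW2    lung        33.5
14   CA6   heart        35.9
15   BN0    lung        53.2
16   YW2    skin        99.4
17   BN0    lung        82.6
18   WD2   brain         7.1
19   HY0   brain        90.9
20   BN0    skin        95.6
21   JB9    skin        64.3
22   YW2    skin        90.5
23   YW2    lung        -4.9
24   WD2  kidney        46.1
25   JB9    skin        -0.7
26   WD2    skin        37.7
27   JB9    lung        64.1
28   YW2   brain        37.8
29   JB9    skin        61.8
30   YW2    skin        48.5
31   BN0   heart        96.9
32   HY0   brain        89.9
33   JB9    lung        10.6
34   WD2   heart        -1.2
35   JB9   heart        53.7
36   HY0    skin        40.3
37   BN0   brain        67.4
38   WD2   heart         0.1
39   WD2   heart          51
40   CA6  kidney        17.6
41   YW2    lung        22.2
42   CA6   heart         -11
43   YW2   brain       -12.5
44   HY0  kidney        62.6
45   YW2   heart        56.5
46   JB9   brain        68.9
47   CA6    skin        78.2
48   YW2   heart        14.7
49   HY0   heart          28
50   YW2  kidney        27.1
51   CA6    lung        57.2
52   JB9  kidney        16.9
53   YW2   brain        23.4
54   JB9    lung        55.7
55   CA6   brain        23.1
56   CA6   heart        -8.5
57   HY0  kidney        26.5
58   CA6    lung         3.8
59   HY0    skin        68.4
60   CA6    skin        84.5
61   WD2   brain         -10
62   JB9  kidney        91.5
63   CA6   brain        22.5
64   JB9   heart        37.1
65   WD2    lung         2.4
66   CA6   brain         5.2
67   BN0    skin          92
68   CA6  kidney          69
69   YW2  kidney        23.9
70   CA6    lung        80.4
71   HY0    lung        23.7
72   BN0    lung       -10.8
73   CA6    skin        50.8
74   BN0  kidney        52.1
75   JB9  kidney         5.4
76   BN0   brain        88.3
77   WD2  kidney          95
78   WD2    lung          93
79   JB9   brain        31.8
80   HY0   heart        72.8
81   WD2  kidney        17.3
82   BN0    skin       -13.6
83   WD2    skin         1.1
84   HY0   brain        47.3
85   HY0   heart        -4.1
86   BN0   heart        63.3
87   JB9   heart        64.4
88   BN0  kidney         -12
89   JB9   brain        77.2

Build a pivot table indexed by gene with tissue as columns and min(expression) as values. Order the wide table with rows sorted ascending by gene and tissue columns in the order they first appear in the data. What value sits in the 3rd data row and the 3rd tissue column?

With rows sorted ascending by gene, row 3 is gene=HY0. tissue columns in first-appearance order: heart, skin, brain, kidney, lung; column 3 is brain.
Long rows with gene=HY0, tissue=brain: min(90.9, 89.9, 47.3) = 47.3.

47.3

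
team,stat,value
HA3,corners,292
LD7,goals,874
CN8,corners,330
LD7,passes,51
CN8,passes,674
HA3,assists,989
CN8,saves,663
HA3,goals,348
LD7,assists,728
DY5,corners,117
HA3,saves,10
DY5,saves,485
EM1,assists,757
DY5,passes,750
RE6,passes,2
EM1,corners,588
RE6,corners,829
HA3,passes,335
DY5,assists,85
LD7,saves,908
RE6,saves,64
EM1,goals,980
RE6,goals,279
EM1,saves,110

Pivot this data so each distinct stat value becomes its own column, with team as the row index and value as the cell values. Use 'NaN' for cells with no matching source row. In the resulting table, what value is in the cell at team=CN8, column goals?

No long-format row has team=CN8 and stat=goals, so the cell is NaN.

NaN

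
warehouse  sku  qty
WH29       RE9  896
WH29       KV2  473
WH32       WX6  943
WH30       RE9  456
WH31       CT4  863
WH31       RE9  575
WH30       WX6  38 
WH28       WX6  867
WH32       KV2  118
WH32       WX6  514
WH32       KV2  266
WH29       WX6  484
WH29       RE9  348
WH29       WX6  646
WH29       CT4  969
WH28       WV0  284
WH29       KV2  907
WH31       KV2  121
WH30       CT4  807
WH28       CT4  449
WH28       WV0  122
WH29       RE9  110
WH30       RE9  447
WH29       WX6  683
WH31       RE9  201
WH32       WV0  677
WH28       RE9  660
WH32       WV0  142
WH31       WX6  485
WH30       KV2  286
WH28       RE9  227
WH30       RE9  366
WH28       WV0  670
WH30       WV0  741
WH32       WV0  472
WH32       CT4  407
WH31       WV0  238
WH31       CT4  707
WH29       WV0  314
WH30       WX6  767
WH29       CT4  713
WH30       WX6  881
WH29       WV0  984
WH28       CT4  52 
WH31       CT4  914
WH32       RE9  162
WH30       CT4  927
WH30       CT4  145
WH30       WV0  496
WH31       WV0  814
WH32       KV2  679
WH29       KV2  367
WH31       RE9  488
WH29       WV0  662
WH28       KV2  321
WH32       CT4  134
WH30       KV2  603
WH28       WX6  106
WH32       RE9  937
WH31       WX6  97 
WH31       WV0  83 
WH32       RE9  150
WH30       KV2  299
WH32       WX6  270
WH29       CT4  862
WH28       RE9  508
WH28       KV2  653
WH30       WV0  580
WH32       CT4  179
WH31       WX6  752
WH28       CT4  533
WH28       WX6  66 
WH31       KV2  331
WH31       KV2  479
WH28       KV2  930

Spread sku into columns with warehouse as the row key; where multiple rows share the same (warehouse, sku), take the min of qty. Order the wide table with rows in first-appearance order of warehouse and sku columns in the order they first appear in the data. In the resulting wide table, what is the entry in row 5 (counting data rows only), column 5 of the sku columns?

122

With rows in first-appearance order of warehouse, row 5 is warehouse=WH28. sku columns in first-appearance order: RE9, KV2, WX6, CT4, WV0; column 5 is WV0.
Long rows with warehouse=WH28, sku=WV0: min(284, 122, 670) = 122.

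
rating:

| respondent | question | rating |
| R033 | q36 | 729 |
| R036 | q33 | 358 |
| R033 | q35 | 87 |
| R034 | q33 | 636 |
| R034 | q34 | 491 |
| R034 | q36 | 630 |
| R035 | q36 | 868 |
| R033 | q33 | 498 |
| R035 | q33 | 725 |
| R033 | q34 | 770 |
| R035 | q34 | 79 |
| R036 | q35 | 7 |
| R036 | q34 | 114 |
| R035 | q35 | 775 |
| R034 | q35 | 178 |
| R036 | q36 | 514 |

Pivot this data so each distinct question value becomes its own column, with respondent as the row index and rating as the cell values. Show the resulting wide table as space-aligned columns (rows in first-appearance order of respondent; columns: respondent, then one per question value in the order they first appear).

Columns: respondent plus the 4 distinct question values (q36, q33, q35, q34).
For example, row R033 column q36 takes rating=729 from the long row (R033, q36).

respondent  q36  q33  q35  q34
R033        729  498  87   770
R036        514  358  7    114
R034        630  636  178  491
R035        868  725  775  79 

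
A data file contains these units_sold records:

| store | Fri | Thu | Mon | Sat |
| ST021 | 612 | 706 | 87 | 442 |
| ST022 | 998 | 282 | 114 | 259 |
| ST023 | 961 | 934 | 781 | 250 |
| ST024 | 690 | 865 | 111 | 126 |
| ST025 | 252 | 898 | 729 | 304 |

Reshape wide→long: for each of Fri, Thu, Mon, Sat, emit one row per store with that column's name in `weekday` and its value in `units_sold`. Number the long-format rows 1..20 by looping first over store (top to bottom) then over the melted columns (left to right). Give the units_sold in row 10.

934

20 rows total (5 × 4). Row 10: index ⌊(10-1)/4⌋ = 2 into store → ST023; (10-1) mod 4 = 1 into the melted columns → Thu.
So row 10 is (ST023, Thu, 934); units_sold = 934.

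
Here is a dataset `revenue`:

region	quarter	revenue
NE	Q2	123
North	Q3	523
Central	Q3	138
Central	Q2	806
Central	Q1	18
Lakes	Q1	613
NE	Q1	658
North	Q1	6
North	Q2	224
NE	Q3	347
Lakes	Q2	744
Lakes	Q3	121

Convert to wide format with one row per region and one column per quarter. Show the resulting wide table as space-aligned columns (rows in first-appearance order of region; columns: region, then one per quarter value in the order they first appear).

Columns: region plus the 3 distinct quarter values (Q2, Q3, Q1).
For example, row NE column Q2 takes revenue=123 from the long row (NE, Q2).

region   Q2   Q3   Q1 
NE       123  347  658
North    224  523  6  
Central  806  138  18 
Lakes    744  121  613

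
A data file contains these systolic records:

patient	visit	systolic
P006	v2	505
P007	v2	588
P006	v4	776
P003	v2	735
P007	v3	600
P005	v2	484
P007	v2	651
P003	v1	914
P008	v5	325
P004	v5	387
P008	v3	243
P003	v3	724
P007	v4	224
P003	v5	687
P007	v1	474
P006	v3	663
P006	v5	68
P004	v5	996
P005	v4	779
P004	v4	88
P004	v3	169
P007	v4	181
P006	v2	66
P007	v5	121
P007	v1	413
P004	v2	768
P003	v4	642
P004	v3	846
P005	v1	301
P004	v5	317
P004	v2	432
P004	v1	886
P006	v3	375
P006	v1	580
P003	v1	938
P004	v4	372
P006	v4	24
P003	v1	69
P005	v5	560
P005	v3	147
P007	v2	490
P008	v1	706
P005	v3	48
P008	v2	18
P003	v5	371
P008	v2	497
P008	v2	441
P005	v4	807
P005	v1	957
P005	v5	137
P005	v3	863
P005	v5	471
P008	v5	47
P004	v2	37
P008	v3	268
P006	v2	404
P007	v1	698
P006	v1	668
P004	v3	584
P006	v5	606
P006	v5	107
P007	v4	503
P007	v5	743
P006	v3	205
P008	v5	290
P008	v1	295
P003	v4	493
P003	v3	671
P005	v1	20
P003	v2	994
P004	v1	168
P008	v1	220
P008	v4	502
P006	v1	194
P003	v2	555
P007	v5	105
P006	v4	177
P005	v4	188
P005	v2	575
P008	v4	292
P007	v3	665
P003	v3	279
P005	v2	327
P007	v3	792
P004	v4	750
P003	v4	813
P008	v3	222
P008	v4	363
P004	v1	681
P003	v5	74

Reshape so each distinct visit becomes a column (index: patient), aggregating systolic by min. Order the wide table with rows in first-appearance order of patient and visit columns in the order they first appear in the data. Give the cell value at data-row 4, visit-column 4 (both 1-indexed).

20

With rows in first-appearance order of patient, row 4 is patient=P005. visit columns in first-appearance order: v2, v4, v3, v1, v5; column 4 is v1.
Long rows with patient=P005, visit=v1: min(301, 957, 20) = 20.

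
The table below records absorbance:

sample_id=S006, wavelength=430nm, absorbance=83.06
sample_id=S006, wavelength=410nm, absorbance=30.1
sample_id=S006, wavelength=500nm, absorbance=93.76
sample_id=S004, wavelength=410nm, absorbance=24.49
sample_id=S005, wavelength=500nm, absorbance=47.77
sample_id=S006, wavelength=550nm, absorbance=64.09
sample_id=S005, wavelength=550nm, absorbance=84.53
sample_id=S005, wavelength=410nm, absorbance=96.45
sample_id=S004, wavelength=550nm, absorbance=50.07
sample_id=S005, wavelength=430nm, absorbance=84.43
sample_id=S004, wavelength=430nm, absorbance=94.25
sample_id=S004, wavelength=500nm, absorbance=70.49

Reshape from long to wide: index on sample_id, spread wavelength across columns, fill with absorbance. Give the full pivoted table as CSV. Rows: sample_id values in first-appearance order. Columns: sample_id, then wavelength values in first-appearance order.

Columns: sample_id plus the 4 distinct wavelength values (430nm, 410nm, 500nm, 550nm).
For example, row S006 column 430nm takes absorbance=83.06 from the long row (S006, 430nm).

sample_id,430nm,410nm,500nm,550nm
S006,83.06,30.1,93.76,64.09
S004,94.25,24.49,70.49,50.07
S005,84.43,96.45,47.77,84.53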